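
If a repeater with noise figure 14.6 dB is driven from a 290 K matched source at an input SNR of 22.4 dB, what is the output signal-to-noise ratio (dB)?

By definition F = SNR_in/SNR_out, so in dB: SNR_out = SNR_in − NF
SNR_out = 22.4 − 14.6 = 7.8 dB

7.8 dB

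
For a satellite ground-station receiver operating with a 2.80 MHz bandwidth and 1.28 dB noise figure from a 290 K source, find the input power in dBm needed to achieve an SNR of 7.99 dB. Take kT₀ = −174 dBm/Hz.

Sensitivity = −174 + 10 log₁₀(B) + NF + SNR_min
= −174 + 64.47 + 1.28 + 7.99
= −100.26 dBm → −100.3 dBm

−100.3 dBm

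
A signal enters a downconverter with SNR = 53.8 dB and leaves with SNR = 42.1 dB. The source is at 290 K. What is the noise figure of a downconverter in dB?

11.7 dB

NF (dB) = SNR_in(dB) − SNR_out(dB) when the source is at T₀
NF = 53.8 − 42.1 = 11.7 dB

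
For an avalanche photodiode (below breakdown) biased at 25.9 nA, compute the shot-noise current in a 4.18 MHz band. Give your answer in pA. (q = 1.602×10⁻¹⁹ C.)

186 pA

I_n = √(2qI·B)
2qI·B = 2 × 1.602×10⁻¹⁹ × 2.59×10⁻⁸ × 4.18×10⁶ = 3.47×10⁻²⁰ A²
I_n = √(3.47×10⁻²⁰) = 1.86×10⁻¹⁰ A = 186 pA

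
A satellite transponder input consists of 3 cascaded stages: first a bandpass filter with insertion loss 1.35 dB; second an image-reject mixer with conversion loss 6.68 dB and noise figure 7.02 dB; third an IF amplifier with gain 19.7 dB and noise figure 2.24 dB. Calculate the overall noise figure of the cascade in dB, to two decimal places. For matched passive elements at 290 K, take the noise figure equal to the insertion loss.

10.48 dB

Convert to linear (a loss of L dB is a gain of −L dB): F_i = 10^(NF_i/10), G_i = 10^(G_i,dB/10)
  Stage 1: F_1 = 10^(1.35/10) = 1.365, G_1 = 10^(−1.35/10) = 0.7328
  Stage 2: F_2 = 10^(7.02/10) = 5.035, G_2 = 10^(−6.68/10) = 0.2148
  Stage 3: F_3 = 10^(2.24/10) = 1.675, G_3 = 10^(19.7/10) = 93.33
Friis cascade:
  F = 1.365 + (5.035 − 1)/0.7328 + (1.675 − 1)/0.1574 = 11.16
NF = 10 log₁₀(11.16) = 10.48 dB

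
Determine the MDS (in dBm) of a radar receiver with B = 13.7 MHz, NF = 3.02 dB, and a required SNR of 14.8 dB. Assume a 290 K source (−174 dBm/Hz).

−84.8 dBm

Sensitivity = −174 + 10 log₁₀(B) + NF + SNR_min
= −174 + 71.37 + 3.02 + 14.8
= −84.81 dBm → −84.8 dBm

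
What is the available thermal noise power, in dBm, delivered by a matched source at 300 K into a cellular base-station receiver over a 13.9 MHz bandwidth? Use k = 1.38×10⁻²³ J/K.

−102.4 dBm

P_n = kTB = 1.38×10⁻²³ × 300 × 1.39×10⁷ = 5.75×10⁻¹⁴ W
In dBm: 10 log₁₀(5.75×10⁻¹⁴ / 10⁻³) = −102.4 dBm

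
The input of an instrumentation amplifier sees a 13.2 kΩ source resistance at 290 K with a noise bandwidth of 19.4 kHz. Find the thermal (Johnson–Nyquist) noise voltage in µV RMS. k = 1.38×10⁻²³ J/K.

2.02 µV

V_n = √(4kTRB)
4kTRB = 4 × 1.38×10⁻²³ × 290 × 1.32×10⁴ × 1.94×10⁴ = 4.10×10⁻¹² V²
V_n = √(4.10×10⁻¹²) = 2.02×10⁻⁶ V = 2.02 µV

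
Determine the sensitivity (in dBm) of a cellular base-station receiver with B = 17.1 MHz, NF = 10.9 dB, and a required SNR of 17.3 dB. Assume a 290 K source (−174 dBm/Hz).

−73.5 dBm

Sensitivity = −174 + 10 log₁₀(B) + NF + SNR_min
= −174 + 72.33 + 10.9 + 17.3
= −73.47 dBm → −73.5 dBm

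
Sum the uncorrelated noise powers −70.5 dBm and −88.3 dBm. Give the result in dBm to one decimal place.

Convert to linear, add, convert back:
P₁ = 8.91×10⁻¹¹ W, P₂ = 1.48×10⁻¹² W
P_tot = 9.06×10⁻¹¹ W → 10 log₁₀(P_tot / 10⁻³) = −70.4 dBm

−70.4 dBm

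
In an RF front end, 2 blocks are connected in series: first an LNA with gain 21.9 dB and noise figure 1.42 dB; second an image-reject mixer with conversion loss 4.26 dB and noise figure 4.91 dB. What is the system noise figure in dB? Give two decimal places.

1.46 dB

Convert to linear (a loss of L dB is a gain of −L dB): F_i = 10^(NF_i/10), G_i = 10^(G_i,dB/10)
  Stage 1: F_1 = 10^(1.42/10) = 1.387, G_1 = 10^(21.9/10) = 154.9
  Stage 2: F_2 = 10^(4.91/10) = 3.097, G_2 = 10^(−4.26/10) = 0.3750
Friis cascade:
  F = 1.387 + (3.097 − 1)/154.9 = 1.400
NF = 10 log₁₀(1.400) = 1.46 dB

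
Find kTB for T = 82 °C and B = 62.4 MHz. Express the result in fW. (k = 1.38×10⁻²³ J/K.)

306 fW

T = 82 °C + 273.15 = 355.15 K
P_n = kTB = 1.38×10⁻²³ × 355.15 × 6.24×10⁷ = 3.06×10⁻¹³ W = 306 fW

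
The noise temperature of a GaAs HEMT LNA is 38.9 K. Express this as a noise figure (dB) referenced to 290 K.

0.547 dB

F = 1 + T_e/T₀ = 1 + 38.9/290 = 1.13414
NF = 10 log₁₀(1.13414) = 0.547 dB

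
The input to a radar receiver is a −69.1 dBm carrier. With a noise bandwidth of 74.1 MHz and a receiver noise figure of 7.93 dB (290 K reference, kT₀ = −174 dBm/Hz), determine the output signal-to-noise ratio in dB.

18.3 dB

Noise floor: N = −174 + 10 log₁₀(B) + NF
10 log₁₀(7.41×10⁷) = 78.7 dB
N = −174 + 78.7 + 7.93 = −87.37 dBm
SNR = P_sig − N = −69.1 − (−87.37) = 18.27 dB → 18.3 dB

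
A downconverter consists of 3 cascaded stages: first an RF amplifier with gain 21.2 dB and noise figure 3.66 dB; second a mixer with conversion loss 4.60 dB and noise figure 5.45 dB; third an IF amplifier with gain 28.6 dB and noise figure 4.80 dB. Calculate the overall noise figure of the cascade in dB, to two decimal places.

3.78 dB

Convert to linear (a loss of L dB is a gain of −L dB): F_i = 10^(NF_i/10), G_i = 10^(G_i,dB/10)
  Stage 1: F_1 = 10^(3.66/10) = 2.323, G_1 = 10^(21.2/10) = 131.8
  Stage 2: F_2 = 10^(5.45/10) = 3.508, G_2 = 10^(−4.60/10) = 0.3467
  Stage 3: F_3 = 10^(4.80/10) = 3.020, G_3 = 10^(28.6/10) = 724.4
Friis cascade:
  F = 2.323 + (3.508 − 1)/131.8 + (3.020 − 1)/45.71 = 2.386
NF = 10 log₁₀(2.386) = 3.78 dB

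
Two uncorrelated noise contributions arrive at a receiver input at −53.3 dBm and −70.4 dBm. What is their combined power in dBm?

Convert to linear, add, convert back:
P₁ = 4.68×10⁻⁹ W, P₂ = 9.12×10⁻¹¹ W
P_tot = 4.77×10⁻⁹ W → 10 log₁₀(P_tot / 10⁻³) = −53.2 dBm

−53.2 dBm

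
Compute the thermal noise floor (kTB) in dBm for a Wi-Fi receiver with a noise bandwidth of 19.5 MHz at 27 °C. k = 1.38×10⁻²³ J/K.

T = 27 °C + 273.15 = 300.15 K
P_n = kTB = 1.38×10⁻²³ × 300.15 × 1.95×10⁷ = 8.08×10⁻¹⁴ W
In dBm: 10 log₁₀(8.08×10⁻¹⁴ / 10⁻³) = −100.9 dBm

−100.9 dBm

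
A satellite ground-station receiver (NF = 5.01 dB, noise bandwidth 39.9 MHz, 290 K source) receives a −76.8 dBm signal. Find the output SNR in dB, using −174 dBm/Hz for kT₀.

Noise floor: N = −174 + 10 log₁₀(B) + NF
10 log₁₀(3.99×10⁷) = 76.01 dB
N = −174 + 76.01 + 5.01 = −92.98 dBm
SNR = P_sig − N = −76.8 − (−92.98) = 16.18 dB → 16.2 dB

16.2 dB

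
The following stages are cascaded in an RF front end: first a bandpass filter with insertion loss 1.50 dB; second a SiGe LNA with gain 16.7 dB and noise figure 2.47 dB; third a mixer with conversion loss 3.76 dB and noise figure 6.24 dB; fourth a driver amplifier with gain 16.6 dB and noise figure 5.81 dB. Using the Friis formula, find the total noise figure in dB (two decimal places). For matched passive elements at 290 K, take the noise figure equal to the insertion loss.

Convert to linear (a loss of L dB is a gain of −L dB): F_i = 10^(NF_i/10), G_i = 10^(G_i,dB/10)
  Stage 1: F_1 = 10^(1.50/10) = 1.413, G_1 = 10^(−1.50/10) = 0.7079
  Stage 2: F_2 = 10^(2.47/10) = 1.766, G_2 = 10^(16.7/10) = 46.77
  Stage 3: F_3 = 10^(6.24/10) = 4.207, G_3 = 10^(−3.76/10) = 0.4207
  Stage 4: F_4 = 10^(5.81/10) = 3.811, G_4 = 10^(16.6/10) = 45.71
Friis cascade:
  F = 1.413 + (1.766 − 1)/0.7079 + (4.207 − 1)/33.11 + (3.811 − 1)/13.93 = 2.793
NF = 10 log₁₀(2.793) = 4.46 dB

4.46 dB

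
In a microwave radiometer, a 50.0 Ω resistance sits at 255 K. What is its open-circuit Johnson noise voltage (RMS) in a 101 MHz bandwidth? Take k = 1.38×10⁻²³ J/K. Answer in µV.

V_n = √(4kTRB)
4kTRB = 4 × 1.38×10⁻²³ × 255 × 5.00×10¹ × 1.01×10⁸ = 7.11×10⁻¹¹ V²
V_n = √(7.11×10⁻¹¹) = 8.43×10⁻⁶ V = 8.43 µV

8.43 µV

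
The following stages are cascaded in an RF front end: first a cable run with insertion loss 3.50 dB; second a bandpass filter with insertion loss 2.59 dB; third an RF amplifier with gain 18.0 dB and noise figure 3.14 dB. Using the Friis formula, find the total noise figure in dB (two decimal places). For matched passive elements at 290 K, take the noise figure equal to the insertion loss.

9.23 dB

Convert to linear (a loss of L dB is a gain of −L dB): F_i = 10^(NF_i/10), G_i = 10^(G_i,dB/10)
  Stage 1: F_1 = 10^(3.50/10) = 2.239, G_1 = 10^(−3.50/10) = 0.4467
  Stage 2: F_2 = 10^(2.59/10) = 1.816, G_2 = 10^(−2.59/10) = 0.5508
  Stage 3: F_3 = 10^(3.14/10) = 2.061, G_3 = 10^(18.0/10) = 63.10
Friis cascade:
  F = 2.239 + (1.816 − 1)/0.4467 + (2.061 − 1)/0.2460 = 8.375
NF = 10 log₁₀(8.375) = 9.23 dB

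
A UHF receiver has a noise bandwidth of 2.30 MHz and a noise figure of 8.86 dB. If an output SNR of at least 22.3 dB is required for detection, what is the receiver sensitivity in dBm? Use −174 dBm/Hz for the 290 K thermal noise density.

−79.2 dBm

Sensitivity = −174 + 10 log₁₀(B) + NF + SNR_min
= −174 + 63.62 + 8.86 + 22.3
= −79.22 dBm → −79.2 dBm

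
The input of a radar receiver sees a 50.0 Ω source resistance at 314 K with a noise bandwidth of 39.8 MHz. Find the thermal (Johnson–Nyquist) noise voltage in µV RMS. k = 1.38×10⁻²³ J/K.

V_n = √(4kTRB)
4kTRB = 4 × 1.38×10⁻²³ × 314 × 5.00×10¹ × 3.98×10⁷ = 3.45×10⁻¹¹ V²
V_n = √(3.45×10⁻¹¹) = 5.87×10⁻⁶ V = 5.87 µV

5.87 µV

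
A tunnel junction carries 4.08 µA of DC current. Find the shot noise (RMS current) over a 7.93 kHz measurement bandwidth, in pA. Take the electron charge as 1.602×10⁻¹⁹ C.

102 pA

I_n = √(2qI·B)
2qI·B = 2 × 1.602×10⁻¹⁹ × 4.08×10⁻⁶ × 7.93×10³ = 1.04×10⁻²⁰ A²
I_n = √(1.04×10⁻²⁰) = 1.02×10⁻¹⁰ A = 102 pA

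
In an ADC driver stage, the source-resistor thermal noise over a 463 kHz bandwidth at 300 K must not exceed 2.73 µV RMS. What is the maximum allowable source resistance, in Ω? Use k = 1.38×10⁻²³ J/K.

Johnson–Nyquist: V_n = √(4kTRB) ⇒ R = V_n² / (4kTB)
4kTB = 4 × 1.38×10⁻²³ × 300 × 4.63×10⁵ = 7.67×10⁻¹⁵
R = (2.73×10⁻⁶)² / 7.67×10⁻¹⁵ = 9.72×10² Ω = 972 Ω

972 Ω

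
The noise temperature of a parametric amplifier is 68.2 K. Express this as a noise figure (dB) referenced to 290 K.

0.917 dB

F = 1 + T_e/T₀ = 1 + 68.2/290 = 1.23517
NF = 10 log₁₀(1.23517) = 0.917 dB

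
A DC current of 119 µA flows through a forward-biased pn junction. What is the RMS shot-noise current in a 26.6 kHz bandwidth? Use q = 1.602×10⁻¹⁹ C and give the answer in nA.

1.01 nA

I_n = √(2qI·B)
2qI·B = 2 × 1.602×10⁻¹⁹ × 1.19×10⁻⁴ × 2.66×10⁴ = 1.01×10⁻¹⁸ A²
I_n = √(1.01×10⁻¹⁸) = 1.01×10⁻⁹ A = 1.01 nA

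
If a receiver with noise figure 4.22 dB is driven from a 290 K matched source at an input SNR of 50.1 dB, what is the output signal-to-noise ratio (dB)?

45.88 dB

By definition F = SNR_in/SNR_out, so in dB: SNR_out = SNR_in − NF
SNR_out = 50.1 − 4.22 = 45.88 dB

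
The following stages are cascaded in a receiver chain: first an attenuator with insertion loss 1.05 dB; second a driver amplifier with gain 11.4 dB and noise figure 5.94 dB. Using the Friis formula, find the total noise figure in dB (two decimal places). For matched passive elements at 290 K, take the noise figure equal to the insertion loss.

6.99 dB

Convert to linear (a loss of L dB is a gain of −L dB): F_i = 10^(NF_i/10), G_i = 10^(G_i,dB/10)
  Stage 1: F_1 = 10^(1.05/10) = 1.274, G_1 = 10^(−1.05/10) = 0.7852
  Stage 2: F_2 = 10^(5.94/10) = 3.926, G_2 = 10^(11.4/10) = 13.80
Friis cascade:
  F = 1.274 + (3.926 − 1)/0.7852 = 5.000
NF = 10 log₁₀(5.000) = 6.99 dB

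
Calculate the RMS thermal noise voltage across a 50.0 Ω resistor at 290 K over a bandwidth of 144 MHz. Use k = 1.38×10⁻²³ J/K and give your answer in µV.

10.7 µV

V_n = √(4kTRB)
4kTRB = 4 × 1.38×10⁻²³ × 290 × 5.00×10¹ × 1.44×10⁸ = 1.15×10⁻¹⁰ V²
V_n = √(1.15×10⁻¹⁰) = 1.07×10⁻⁵ V = 10.7 µV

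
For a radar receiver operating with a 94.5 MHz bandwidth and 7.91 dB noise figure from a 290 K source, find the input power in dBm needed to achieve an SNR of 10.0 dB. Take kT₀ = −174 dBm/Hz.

−76.3 dBm

Sensitivity = −174 + 10 log₁₀(B) + NF + SNR_min
= −174 + 79.75 + 7.91 + 10.0
= −76.34 dBm → −76.3 dBm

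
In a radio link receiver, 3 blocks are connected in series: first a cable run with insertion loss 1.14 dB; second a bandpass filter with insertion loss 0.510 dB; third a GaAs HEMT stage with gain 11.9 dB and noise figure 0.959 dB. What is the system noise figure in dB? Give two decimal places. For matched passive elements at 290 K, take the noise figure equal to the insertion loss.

Convert to linear (a loss of L dB is a gain of −L dB): F_i = 10^(NF_i/10), G_i = 10^(G_i,dB/10)
  Stage 1: F_1 = 10^(1.14/10) = 1.300, G_1 = 10^(−1.14/10) = 0.7691
  Stage 2: F_2 = 10^(0.510/10) = 1.125, G_2 = 10^(−0.510/10) = 0.8892
  Stage 3: F_3 = 10^(0.959/10) = 1.247, G_3 = 10^(11.9/10) = 15.49
Friis cascade:
  F = 1.300 + (1.125 − 1)/0.7691 + (1.247 − 1)/0.6839 = 1.823
NF = 10 log₁₀(1.823) = 2.61 dB

2.61 dB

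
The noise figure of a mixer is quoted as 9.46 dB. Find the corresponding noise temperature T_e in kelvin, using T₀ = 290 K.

F = 10^(9.46/10) = 8.8308
T_e = (F − 1)·T₀ = (8.8308 − 1) × 290 = 2271 K

2271 K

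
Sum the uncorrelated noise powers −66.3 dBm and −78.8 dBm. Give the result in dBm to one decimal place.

Convert to linear, add, convert back:
P₁ = 2.34×10⁻¹⁰ W, P₂ = 1.32×10⁻¹¹ W
P_tot = 2.48×10⁻¹⁰ W → 10 log₁₀(P_tot / 10⁻³) = −66.1 dBm

−66.1 dBm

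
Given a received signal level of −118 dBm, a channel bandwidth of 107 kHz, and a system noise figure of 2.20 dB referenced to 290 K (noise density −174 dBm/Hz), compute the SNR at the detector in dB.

3.5 dB

Noise floor: N = −174 + 10 log₁₀(B) + NF
10 log₁₀(1.07×10⁵) = 50.29 dB
N = −174 + 50.29 + 2.20 = −121.51 dBm
SNR = P_sig − N = −118 − (−121.51) = 3.51 dB → 3.5 dB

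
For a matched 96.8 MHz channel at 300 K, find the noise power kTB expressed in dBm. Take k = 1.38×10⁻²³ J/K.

−94.0 dBm

P_n = kTB = 1.38×10⁻²³ × 300 × 9.68×10⁷ = 4.01×10⁻¹³ W
In dBm: 10 log₁₀(4.01×10⁻¹³ / 10⁻³) = −94.0 dBm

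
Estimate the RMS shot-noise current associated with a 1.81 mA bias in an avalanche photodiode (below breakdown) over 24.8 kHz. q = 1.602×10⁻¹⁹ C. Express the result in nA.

I_n = √(2qI·B)
2qI·B = 2 × 1.602×10⁻¹⁹ × 1.81×10⁻³ × 2.48×10⁴ = 1.44×10⁻¹⁷ A²
I_n = √(1.44×10⁻¹⁷) = 3.79×10⁻⁹ A = 3.79 nA

3.79 nA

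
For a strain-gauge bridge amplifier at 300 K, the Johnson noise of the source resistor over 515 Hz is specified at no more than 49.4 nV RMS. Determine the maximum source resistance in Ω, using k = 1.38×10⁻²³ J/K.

286 Ω

Johnson–Nyquist: V_n = √(4kTRB) ⇒ R = V_n² / (4kTB)
4kTB = 4 × 1.38×10⁻²³ × 300 × 5.15×10² = 8.53×10⁻¹⁸
R = (4.94×10⁻⁸)² / 8.53×10⁻¹⁸ = 2.86×10² Ω = 286 Ω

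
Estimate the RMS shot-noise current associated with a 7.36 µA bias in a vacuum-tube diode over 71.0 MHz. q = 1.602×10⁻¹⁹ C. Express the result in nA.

12.9 nA

I_n = √(2qI·B)
2qI·B = 2 × 1.602×10⁻¹⁹ × 7.36×10⁻⁶ × 7.10×10⁷ = 1.67×10⁻¹⁶ A²
I_n = √(1.67×10⁻¹⁶) = 1.29×10⁻⁸ A = 12.9 nA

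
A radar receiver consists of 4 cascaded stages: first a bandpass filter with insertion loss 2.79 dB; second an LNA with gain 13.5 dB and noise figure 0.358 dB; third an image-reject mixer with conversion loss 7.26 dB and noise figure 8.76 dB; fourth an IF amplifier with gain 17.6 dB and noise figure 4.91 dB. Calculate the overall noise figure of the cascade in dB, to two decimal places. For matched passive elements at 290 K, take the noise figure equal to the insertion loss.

5.52 dB

Convert to linear (a loss of L dB is a gain of −L dB): F_i = 10^(NF_i/10), G_i = 10^(G_i,dB/10)
  Stage 1: F_1 = 10^(2.79/10) = 1.901, G_1 = 10^(−2.79/10) = 0.5260
  Stage 2: F_2 = 10^(0.358/10) = 1.086, G_2 = 10^(13.5/10) = 22.39
  Stage 3: F_3 = 10^(8.76/10) = 7.516, G_3 = 10^(−7.26/10) = 0.1879
  Stage 4: F_4 = 10^(4.91/10) = 3.097, G_4 = 10^(17.6/10) = 57.54
Friis cascade:
  F = 1.901 + (1.086 − 1)/0.5260 + (7.516 − 1)/11.78 + (3.097 − 1)/2.213 = 3.566
NF = 10 log₁₀(3.566) = 5.52 dB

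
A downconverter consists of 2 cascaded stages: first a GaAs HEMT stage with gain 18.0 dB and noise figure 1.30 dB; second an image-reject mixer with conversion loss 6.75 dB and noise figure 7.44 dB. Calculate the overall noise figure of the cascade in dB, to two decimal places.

Convert to linear (a loss of L dB is a gain of −L dB): F_i = 10^(NF_i/10), G_i = 10^(G_i,dB/10)
  Stage 1: F_1 = 10^(1.30/10) = 1.349, G_1 = 10^(18.0/10) = 63.10
  Stage 2: F_2 = 10^(7.44/10) = 5.546, G_2 = 10^(−6.75/10) = 0.2113
Friis cascade:
  F = 1.349 + (5.546 − 1)/63.10 = 1.421
NF = 10 log₁₀(1.421) = 1.53 dB

1.53 dB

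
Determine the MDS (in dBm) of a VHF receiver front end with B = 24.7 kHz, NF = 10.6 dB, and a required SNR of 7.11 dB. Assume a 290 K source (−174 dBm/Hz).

Sensitivity = −174 + 10 log₁₀(B) + NF + SNR_min
= −174 + 43.93 + 10.6 + 7.11
= −112.36 dBm → −112.4 dBm

−112.4 dBm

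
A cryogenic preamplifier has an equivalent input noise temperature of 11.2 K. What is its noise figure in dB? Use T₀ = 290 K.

0.165 dB

F = 1 + T_e/T₀ = 1 + 11.2/290 = 1.03862
NF = 10 log₁₀(1.03862) = 0.165 dB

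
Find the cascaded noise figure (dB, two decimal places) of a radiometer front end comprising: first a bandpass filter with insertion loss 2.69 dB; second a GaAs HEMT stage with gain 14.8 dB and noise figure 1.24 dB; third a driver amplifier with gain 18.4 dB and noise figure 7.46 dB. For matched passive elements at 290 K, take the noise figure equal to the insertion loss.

4.40 dB

Convert to linear (a loss of L dB is a gain of −L dB): F_i = 10^(NF_i/10), G_i = 10^(G_i,dB/10)
  Stage 1: F_1 = 10^(2.69/10) = 1.858, G_1 = 10^(−2.69/10) = 0.5383
  Stage 2: F_2 = 10^(1.24/10) = 1.330, G_2 = 10^(14.8/10) = 30.20
  Stage 3: F_3 = 10^(7.46/10) = 5.572, G_3 = 10^(18.4/10) = 69.18
Friis cascade:
  F = 1.858 + (1.330 − 1)/0.5383 + (5.572 − 1)/16.26 = 2.753
NF = 10 log₁₀(2.753) = 4.40 dB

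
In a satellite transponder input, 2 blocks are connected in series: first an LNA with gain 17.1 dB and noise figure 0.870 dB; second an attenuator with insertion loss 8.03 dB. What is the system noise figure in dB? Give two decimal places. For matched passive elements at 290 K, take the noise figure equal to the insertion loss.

Convert to linear (a loss of L dB is a gain of −L dB): F_i = 10^(NF_i/10), G_i = 10^(G_i,dB/10)
  Stage 1: F_1 = 10^(0.870/10) = 1.222, G_1 = 10^(17.1/10) = 51.29
  Stage 2: F_2 = 10^(8.03/10) = 6.353, G_2 = 10^(−8.03/10) = 0.1574
Friis cascade:
  F = 1.222 + (6.353 − 1)/51.29 = 1.326
NF = 10 log₁₀(1.326) = 1.23 dB

1.23 dB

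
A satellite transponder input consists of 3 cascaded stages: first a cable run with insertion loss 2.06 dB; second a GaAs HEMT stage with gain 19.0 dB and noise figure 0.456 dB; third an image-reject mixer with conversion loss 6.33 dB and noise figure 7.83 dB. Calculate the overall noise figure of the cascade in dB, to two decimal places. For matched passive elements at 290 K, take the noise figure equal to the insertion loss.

2.76 dB

Convert to linear (a loss of L dB is a gain of −L dB): F_i = 10^(NF_i/10), G_i = 10^(G_i,dB/10)
  Stage 1: F_1 = 10^(2.06/10) = 1.607, G_1 = 10^(−2.06/10) = 0.6223
  Stage 2: F_2 = 10^(0.456/10) = 1.111, G_2 = 10^(19.0/10) = 79.43
  Stage 3: F_3 = 10^(7.83/10) = 6.067, G_3 = 10^(−6.33/10) = 0.2328
Friis cascade:
  F = 1.607 + (1.111 − 1)/0.6223 + (6.067 − 1)/49.43 = 1.887
NF = 10 log₁₀(1.887) = 2.76 dB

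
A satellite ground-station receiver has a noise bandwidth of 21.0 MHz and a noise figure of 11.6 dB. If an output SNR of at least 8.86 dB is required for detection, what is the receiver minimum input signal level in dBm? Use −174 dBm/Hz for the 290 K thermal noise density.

−80.3 dBm

Sensitivity = −174 + 10 log₁₀(B) + NF + SNR_min
= −174 + 73.22 + 11.6 + 8.86
= −80.32 dBm → −80.3 dBm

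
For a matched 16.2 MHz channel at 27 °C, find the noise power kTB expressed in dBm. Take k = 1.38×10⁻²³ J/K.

−101.7 dBm

T = 27 °C + 273.15 = 300.15 K
P_n = kTB = 1.38×10⁻²³ × 300.15 × 1.62×10⁷ = 6.71×10⁻¹⁴ W
In dBm: 10 log₁₀(6.71×10⁻¹⁴ / 10⁻³) = −101.7 dBm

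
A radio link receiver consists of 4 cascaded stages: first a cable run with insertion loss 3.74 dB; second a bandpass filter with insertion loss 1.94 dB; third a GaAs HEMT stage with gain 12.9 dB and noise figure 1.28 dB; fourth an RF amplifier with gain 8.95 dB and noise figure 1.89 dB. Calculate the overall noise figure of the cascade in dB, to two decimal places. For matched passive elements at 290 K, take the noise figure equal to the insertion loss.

7.05 dB

Convert to linear (a loss of L dB is a gain of −L dB): F_i = 10^(NF_i/10), G_i = 10^(G_i,dB/10)
  Stage 1: F_1 = 10^(3.74/10) = 2.366, G_1 = 10^(−3.74/10) = 0.4227
  Stage 2: F_2 = 10^(1.94/10) = 1.563, G_2 = 10^(−1.94/10) = 0.6397
  Stage 3: F_3 = 10^(1.28/10) = 1.343, G_3 = 10^(12.9/10) = 19.50
  Stage 4: F_4 = 10^(1.89/10) = 1.545, G_4 = 10^(8.95/10) = 7.852
Friis cascade:
  F = 2.366 + (1.563 − 1)/0.4227 + (1.343 − 1)/0.2704 + (1.545 − 1)/5.272 = 5.069
NF = 10 log₁₀(5.069) = 7.05 dB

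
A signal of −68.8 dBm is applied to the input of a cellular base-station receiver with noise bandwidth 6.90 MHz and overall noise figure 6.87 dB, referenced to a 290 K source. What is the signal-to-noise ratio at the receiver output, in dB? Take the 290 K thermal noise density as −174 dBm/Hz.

29.9 dB

Noise floor: N = −174 + 10 log₁₀(B) + NF
10 log₁₀(6.90×10⁶) = 68.39 dB
N = −174 + 68.39 + 6.87 = −98.74 dBm
SNR = P_sig − N = −68.8 − (−98.74) = 29.94 dB → 29.9 dB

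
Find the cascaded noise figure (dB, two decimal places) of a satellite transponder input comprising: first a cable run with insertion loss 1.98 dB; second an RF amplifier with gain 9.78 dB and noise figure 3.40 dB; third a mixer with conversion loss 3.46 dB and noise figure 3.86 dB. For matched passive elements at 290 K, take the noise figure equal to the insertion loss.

Convert to linear (a loss of L dB is a gain of −L dB): F_i = 10^(NF_i/10), G_i = 10^(G_i,dB/10)
  Stage 1: F_1 = 10^(1.98/10) = 1.578, G_1 = 10^(−1.98/10) = 0.6339
  Stage 2: F_2 = 10^(3.40/10) = 2.188, G_2 = 10^(9.78/10) = 9.506
  Stage 3: F_3 = 10^(3.86/10) = 2.432, G_3 = 10^(−3.46/10) = 0.4508
Friis cascade:
  F = 1.578 + (2.188 − 1)/0.6339 + (2.432 − 1)/6.026 = 3.689
NF = 10 log₁₀(3.689) = 5.67 dB

5.67 dB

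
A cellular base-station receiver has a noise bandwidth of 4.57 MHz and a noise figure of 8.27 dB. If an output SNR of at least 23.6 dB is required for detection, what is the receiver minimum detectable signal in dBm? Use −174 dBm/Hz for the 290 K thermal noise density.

Sensitivity = −174 + 10 log₁₀(B) + NF + SNR_min
= −174 + 66.6 + 8.27 + 23.6
= −75.53 dBm → −75.5 dBm

−75.5 dBm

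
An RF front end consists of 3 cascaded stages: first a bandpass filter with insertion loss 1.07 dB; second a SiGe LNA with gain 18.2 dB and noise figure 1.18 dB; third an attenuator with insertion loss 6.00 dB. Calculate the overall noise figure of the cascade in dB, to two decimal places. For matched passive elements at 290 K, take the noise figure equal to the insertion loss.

Convert to linear (a loss of L dB is a gain of −L dB): F_i = 10^(NF_i/10), G_i = 10^(G_i,dB/10)
  Stage 1: F_1 = 10^(1.07/10) = 1.279, G_1 = 10^(−1.07/10) = 0.7816
  Stage 2: F_2 = 10^(1.18/10) = 1.312, G_2 = 10^(18.2/10) = 66.07
  Stage 3: F_3 = 10^(6.00/10) = 3.981, G_3 = 10^(−6.00/10) = 0.2512
Friis cascade:
  F = 1.279 + (1.312 − 1)/0.7816 + (3.981 − 1)/51.64 = 1.737
NF = 10 log₁₀(1.737) = 2.40 dB

2.40 dB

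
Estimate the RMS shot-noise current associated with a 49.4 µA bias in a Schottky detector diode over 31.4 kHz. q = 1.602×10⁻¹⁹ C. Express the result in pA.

I_n = √(2qI·B)
2qI·B = 2 × 1.602×10⁻¹⁹ × 4.94×10⁻⁵ × 3.14×10⁴ = 4.97×10⁻¹⁹ A²
I_n = √(4.97×10⁻¹⁹) = 7.05×10⁻¹⁰ A = 705 pA

705 pA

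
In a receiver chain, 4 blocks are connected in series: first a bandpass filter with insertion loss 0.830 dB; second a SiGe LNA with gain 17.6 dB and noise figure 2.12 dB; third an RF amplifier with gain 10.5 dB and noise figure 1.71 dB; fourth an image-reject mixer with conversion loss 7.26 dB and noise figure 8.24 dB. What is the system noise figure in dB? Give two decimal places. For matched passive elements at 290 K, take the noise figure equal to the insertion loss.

Convert to linear (a loss of L dB is a gain of −L dB): F_i = 10^(NF_i/10), G_i = 10^(G_i,dB/10)
  Stage 1: F_1 = 10^(0.830/10) = 1.211, G_1 = 10^(−0.830/10) = 0.8260
  Stage 2: F_2 = 10^(2.12/10) = 1.629, G_2 = 10^(17.6/10) = 57.54
  Stage 3: F_3 = 10^(1.71/10) = 1.483, G_3 = 10^(10.5/10) = 11.22
  Stage 4: F_4 = 10^(8.24/10) = 6.668, G_4 = 10^(−7.26/10) = 0.1879
Friis cascade:
  F = 1.211 + (1.629 − 1)/0.8260 + (1.483 − 1)/47.53 + (6.668 − 1)/533.3 = 1.993
NF = 10 log₁₀(1.993) = 3.00 dB

3.00 dB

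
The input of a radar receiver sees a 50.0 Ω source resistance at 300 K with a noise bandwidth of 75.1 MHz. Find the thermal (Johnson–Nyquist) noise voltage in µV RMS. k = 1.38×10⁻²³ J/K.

7.89 µV

V_n = √(4kTRB)
4kTRB = 4 × 1.38×10⁻²³ × 300 × 5.00×10¹ × 7.51×10⁷ = 6.22×10⁻¹¹ V²
V_n = √(6.22×10⁻¹¹) = 7.89×10⁻⁶ V = 7.89 µV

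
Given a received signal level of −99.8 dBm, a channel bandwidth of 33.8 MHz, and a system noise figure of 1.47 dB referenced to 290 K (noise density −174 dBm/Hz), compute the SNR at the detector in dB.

−2.6 dB

Noise floor: N = −174 + 10 log₁₀(B) + NF
10 log₁₀(3.38×10⁷) = 75.29 dB
N = −174 + 75.29 + 1.47 = −97.24 dBm
SNR = P_sig − N = −99.8 − (−97.24) = −2.56 dB → −2.6 dB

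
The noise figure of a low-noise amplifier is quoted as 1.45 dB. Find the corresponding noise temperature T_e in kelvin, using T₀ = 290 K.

F = 10^(1.45/10) = 1.39637
T_e = (F − 1)·T₀ = (1.39637 − 1) × 290 = 115 K

115 K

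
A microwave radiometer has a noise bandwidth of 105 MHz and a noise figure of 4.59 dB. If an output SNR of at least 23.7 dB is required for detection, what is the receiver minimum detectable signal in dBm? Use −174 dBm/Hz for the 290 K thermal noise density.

−65.5 dBm

Sensitivity = −174 + 10 log₁₀(B) + NF + SNR_min
= −174 + 80.21 + 4.59 + 23.7
= −65.50 dBm → −65.5 dBm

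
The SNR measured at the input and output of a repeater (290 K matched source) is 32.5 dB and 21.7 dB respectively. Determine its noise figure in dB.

NF (dB) = SNR_in(dB) − SNR_out(dB) when the source is at T₀
NF = 32.5 − 21.7 = 10.8 dB

10.8 dB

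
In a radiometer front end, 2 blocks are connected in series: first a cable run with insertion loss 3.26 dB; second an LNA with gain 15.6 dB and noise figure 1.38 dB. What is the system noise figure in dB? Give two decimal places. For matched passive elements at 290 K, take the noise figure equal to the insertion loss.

Convert to linear (a loss of L dB is a gain of −L dB): F_i = 10^(NF_i/10), G_i = 10^(G_i,dB/10)
  Stage 1: F_1 = 10^(3.26/10) = 2.118, G_1 = 10^(−3.26/10) = 0.4721
  Stage 2: F_2 = 10^(1.38/10) = 1.374, G_2 = 10^(15.6/10) = 36.31
Friis cascade:
  F = 2.118 + (1.374 − 1)/0.4721 = 2.911
NF = 10 log₁₀(2.911) = 4.64 dB

4.64 dB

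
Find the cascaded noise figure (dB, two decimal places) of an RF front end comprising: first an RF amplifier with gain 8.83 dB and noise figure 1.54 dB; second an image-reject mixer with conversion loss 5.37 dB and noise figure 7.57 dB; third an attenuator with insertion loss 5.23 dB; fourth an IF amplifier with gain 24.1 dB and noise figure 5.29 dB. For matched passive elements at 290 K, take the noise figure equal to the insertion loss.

Convert to linear (a loss of L dB is a gain of −L dB): F_i = 10^(NF_i/10), G_i = 10^(G_i,dB/10)
  Stage 1: F_1 = 10^(1.54/10) = 1.426, G_1 = 10^(8.83/10) = 7.638
  Stage 2: F_2 = 10^(7.57/10) = 5.715, G_2 = 10^(−5.37/10) = 0.2904
  Stage 3: F_3 = 10^(5.23/10) = 3.334, G_3 = 10^(−5.23/10) = 0.2999
  Stage 4: F_4 = 10^(5.29/10) = 3.381, G_4 = 10^(24.1/10) = 257.0
Friis cascade:
  F = 1.426 + (5.715 − 1)/7.638 + (3.334 − 1)/2.218 + (3.381 − 1)/0.6653 = 6.674
NF = 10 log₁₀(6.674) = 8.24 dB

8.24 dB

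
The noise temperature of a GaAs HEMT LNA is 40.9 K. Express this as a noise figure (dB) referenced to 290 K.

0.573 dB

F = 1 + T_e/T₀ = 1 + 40.9/290 = 1.14103
NF = 10 log₁₀(1.14103) = 0.573 dB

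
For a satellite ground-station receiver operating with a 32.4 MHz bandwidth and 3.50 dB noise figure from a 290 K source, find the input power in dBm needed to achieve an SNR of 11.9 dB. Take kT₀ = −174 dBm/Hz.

Sensitivity = −174 + 10 log₁₀(B) + NF + SNR_min
= −174 + 75.11 + 3.50 + 11.9
= −83.49 dBm → −83.5 dBm

−83.5 dBm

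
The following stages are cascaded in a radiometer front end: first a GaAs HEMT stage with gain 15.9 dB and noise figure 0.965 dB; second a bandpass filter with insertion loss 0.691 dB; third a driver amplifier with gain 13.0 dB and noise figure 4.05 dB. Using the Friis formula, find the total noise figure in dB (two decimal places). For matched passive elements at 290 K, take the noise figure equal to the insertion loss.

1.14 dB

Convert to linear (a loss of L dB is a gain of −L dB): F_i = 10^(NF_i/10), G_i = 10^(G_i,dB/10)
  Stage 1: F_1 = 10^(0.965/10) = 1.249, G_1 = 10^(15.9/10) = 38.90
  Stage 2: F_2 = 10^(0.691/10) = 1.172, G_2 = 10^(−0.691/10) = 0.8529
  Stage 3: F_3 = 10^(4.05/10) = 2.541, G_3 = 10^(13.0/10) = 19.95
Friis cascade:
  F = 1.249 + (1.172 − 1)/38.90 + (2.541 − 1)/33.18 = 1.300
NF = 10 log₁₀(1.300) = 1.14 dB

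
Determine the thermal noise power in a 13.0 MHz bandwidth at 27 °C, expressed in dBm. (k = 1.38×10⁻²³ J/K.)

−102.7 dBm

T = 27 °C + 273.15 = 300.15 K
P_n = kTB = 1.38×10⁻²³ × 300.15 × 1.30×10⁷ = 5.38×10⁻¹⁴ W
In dBm: 10 log₁₀(5.38×10⁻¹⁴ / 10⁻³) = −102.7 dBm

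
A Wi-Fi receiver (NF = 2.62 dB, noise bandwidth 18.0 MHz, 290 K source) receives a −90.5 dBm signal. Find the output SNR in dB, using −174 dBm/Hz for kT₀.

8.3 dB

Noise floor: N = −174 + 10 log₁₀(B) + NF
10 log₁₀(1.80×10⁷) = 72.55 dB
N = −174 + 72.55 + 2.62 = −98.83 dBm
SNR = P_sig − N = −90.5 − (−98.83) = 8.33 dB → 8.3 dB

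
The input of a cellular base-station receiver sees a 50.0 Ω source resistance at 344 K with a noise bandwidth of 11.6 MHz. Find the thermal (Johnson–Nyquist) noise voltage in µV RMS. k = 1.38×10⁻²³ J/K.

3.32 µV

V_n = √(4kTRB)
4kTRB = 4 × 1.38×10⁻²³ × 344 × 5.00×10¹ × 1.16×10⁷ = 1.10×10⁻¹¹ V²
V_n = √(1.10×10⁻¹¹) = 3.32×10⁻⁶ V = 3.32 µV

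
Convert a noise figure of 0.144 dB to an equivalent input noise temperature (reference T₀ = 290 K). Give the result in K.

9.78 K

F = 10^(0.144/10) = 1.03371
T_e = (F − 1)·T₀ = (1.03371 − 1) × 290 = 9.78 K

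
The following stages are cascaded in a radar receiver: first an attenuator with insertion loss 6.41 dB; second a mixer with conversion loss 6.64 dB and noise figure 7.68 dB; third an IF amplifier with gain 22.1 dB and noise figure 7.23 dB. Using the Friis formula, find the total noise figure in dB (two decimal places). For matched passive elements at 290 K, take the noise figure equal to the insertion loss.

20.50 dB

Convert to linear (a loss of L dB is a gain of −L dB): F_i = 10^(NF_i/10), G_i = 10^(G_i,dB/10)
  Stage 1: F_1 = 10^(6.41/10) = 4.375, G_1 = 10^(−6.41/10) = 0.2286
  Stage 2: F_2 = 10^(7.68/10) = 5.861, G_2 = 10^(−6.64/10) = 0.2168
  Stage 3: F_3 = 10^(7.23/10) = 5.284, G_3 = 10^(22.1/10) = 162.2
Friis cascade:
  F = 4.375 + (5.861 − 1)/0.2286 + (5.284 − 1)/0.04955 = 112.1
NF = 10 log₁₀(112.1) = 20.50 dB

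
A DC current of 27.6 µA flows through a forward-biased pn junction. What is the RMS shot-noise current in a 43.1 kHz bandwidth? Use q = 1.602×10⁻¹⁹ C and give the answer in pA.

617 pA

I_n = √(2qI·B)
2qI·B = 2 × 1.602×10⁻¹⁹ × 2.76×10⁻⁵ × 4.31×10⁴ = 3.81×10⁻¹⁹ A²
I_n = √(3.81×10⁻¹⁹) = 6.17×10⁻¹⁰ A = 617 pA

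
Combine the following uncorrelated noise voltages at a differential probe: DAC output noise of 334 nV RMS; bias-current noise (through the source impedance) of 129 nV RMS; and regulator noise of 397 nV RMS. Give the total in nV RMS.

535 nV

Uncorrelated sources add in power (mean-square): V_tot = √(ΣV_i²)
V_tot = √[(3.34×10⁻⁷)² + (1.29×10⁻⁷)² + (3.97×10⁻⁷)²] = 5.35×10⁻⁷ V = 535 nV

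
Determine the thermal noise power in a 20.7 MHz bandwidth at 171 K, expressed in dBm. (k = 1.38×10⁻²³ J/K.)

−103.1 dBm

P_n = kTB = 1.38×10⁻²³ × 171 × 2.07×10⁷ = 4.88×10⁻¹⁴ W
In dBm: 10 log₁₀(4.88×10⁻¹⁴ / 10⁻³) = −103.1 dBm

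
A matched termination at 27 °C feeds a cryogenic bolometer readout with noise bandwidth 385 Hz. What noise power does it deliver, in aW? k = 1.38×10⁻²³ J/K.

T = 27 °C + 273.15 = 300.15 K
P_n = kTB = 1.38×10⁻²³ × 300.15 × 3.85×10² = 1.59×10⁻¹⁸ W = 1.59 aW

1.59 aW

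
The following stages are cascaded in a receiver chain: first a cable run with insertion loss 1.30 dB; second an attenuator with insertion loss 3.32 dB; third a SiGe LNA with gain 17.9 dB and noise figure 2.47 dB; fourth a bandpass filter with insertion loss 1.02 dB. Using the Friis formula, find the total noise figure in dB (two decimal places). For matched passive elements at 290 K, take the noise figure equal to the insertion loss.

7.10 dB

Convert to linear (a loss of L dB is a gain of −L dB): F_i = 10^(NF_i/10), G_i = 10^(G_i,dB/10)
  Stage 1: F_1 = 10^(1.30/10) = 1.349, G_1 = 10^(−1.30/10) = 0.7413
  Stage 2: F_2 = 10^(3.32/10) = 2.148, G_2 = 10^(−3.32/10) = 0.4656
  Stage 3: F_3 = 10^(2.47/10) = 1.766, G_3 = 10^(17.9/10) = 61.66
  Stage 4: F_4 = 10^(1.02/10) = 1.265, G_4 = 10^(−1.02/10) = 0.7907
Friis cascade:
  F = 1.349 + (2.148 − 1)/0.7413 + (1.766 − 1)/0.3451 + (1.265 − 1)/21.28 = 5.129
NF = 10 log₁₀(5.129) = 7.10 dB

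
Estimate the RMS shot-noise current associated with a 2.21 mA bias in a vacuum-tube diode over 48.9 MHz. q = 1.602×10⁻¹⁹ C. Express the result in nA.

I_n = √(2qI·B)
2qI·B = 2 × 1.602×10⁻¹⁹ × 2.21×10⁻³ × 4.89×10⁷ = 3.46×10⁻¹⁴ A²
I_n = √(3.46×10⁻¹⁴) = 1.86×10⁻⁷ A = 186 nA

186 nA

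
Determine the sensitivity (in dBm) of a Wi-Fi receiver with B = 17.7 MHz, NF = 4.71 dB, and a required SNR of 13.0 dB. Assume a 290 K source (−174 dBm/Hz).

Sensitivity = −174 + 10 log₁₀(B) + NF + SNR_min
= −174 + 72.48 + 4.71 + 13.0
= −83.81 dBm → −83.8 dBm

−83.8 dBm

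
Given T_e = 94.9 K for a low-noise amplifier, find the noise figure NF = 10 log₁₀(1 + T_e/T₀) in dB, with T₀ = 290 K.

1.23 dB

F = 1 + T_e/T₀ = 1 + 94.9/290 = 1.32724
NF = 10 log₁₀(1.32724) = 1.23 dB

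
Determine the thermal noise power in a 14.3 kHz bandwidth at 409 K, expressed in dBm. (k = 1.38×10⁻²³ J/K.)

−130.9 dBm

P_n = kTB = 1.38×10⁻²³ × 409 × 1.43×10⁴ = 8.07×10⁻¹⁷ W
In dBm: 10 log₁₀(8.07×10⁻¹⁷ / 10⁻³) = −130.9 dBm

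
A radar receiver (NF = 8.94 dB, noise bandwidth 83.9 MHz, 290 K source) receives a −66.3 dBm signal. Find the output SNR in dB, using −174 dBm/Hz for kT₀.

Noise floor: N = −174 + 10 log₁₀(B) + NF
10 log₁₀(8.39×10⁷) = 79.24 dB
N = −174 + 79.24 + 8.94 = −85.82 dBm
SNR = P_sig − N = −66.3 − (−85.82) = 19.52 dB → 19.5 dB

19.5 dB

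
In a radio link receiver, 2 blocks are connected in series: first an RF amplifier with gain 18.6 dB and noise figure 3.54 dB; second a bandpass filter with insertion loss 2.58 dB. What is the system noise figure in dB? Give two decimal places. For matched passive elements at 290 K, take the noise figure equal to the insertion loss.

Convert to linear (a loss of L dB is a gain of −L dB): F_i = 10^(NF_i/10), G_i = 10^(G_i,dB/10)
  Stage 1: F_1 = 10^(3.54/10) = 2.259, G_1 = 10^(18.6/10) = 72.44
  Stage 2: F_2 = 10^(2.58/10) = 1.811, G_2 = 10^(−2.58/10) = 0.5521
Friis cascade:
  F = 2.259 + (1.811 − 1)/72.44 = 2.271
NF = 10 log₁₀(2.271) = 3.56 dB

3.56 dB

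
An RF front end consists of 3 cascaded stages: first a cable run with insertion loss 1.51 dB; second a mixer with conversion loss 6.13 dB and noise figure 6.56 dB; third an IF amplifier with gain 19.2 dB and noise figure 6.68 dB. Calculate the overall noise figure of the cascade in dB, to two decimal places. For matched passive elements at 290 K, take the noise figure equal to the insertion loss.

14.42 dB

Convert to linear (a loss of L dB is a gain of −L dB): F_i = 10^(NF_i/10), G_i = 10^(G_i,dB/10)
  Stage 1: F_1 = 10^(1.51/10) = 1.416, G_1 = 10^(−1.51/10) = 0.7063
  Stage 2: F_2 = 10^(6.56/10) = 4.529, G_2 = 10^(−6.13/10) = 0.2438
  Stage 3: F_3 = 10^(6.68/10) = 4.656, G_3 = 10^(19.2/10) = 83.18
Friis cascade:
  F = 1.416 + (4.529 − 1)/0.7063 + (4.656 − 1)/0.1722 = 27.64
NF = 10 log₁₀(27.64) = 14.42 dB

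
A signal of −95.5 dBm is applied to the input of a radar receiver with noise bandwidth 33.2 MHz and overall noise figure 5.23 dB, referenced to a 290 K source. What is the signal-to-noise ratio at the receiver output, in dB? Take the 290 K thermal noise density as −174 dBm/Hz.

Noise floor: N = −174 + 10 log₁₀(B) + NF
10 log₁₀(3.32×10⁷) = 75.21 dB
N = −174 + 75.21 + 5.23 = −93.56 dBm
SNR = P_sig − N = −95.5 − (−93.56) = −1.94 dB → −1.9 dB

−1.9 dB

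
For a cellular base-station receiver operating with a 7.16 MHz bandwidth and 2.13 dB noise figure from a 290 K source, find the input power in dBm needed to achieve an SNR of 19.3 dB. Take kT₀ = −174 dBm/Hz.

−84.0 dBm

Sensitivity = −174 + 10 log₁₀(B) + NF + SNR_min
= −174 + 68.55 + 2.13 + 19.3
= −84.02 dBm → −84.0 dBm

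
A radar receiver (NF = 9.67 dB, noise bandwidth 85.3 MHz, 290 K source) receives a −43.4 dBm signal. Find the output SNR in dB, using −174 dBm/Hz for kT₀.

41.6 dB

Noise floor: N = −174 + 10 log₁₀(B) + NF
10 log₁₀(8.53×10⁷) = 79.31 dB
N = −174 + 79.31 + 9.67 = −85.02 dBm
SNR = P_sig − N = −43.4 − (−85.02) = 41.62 dB → 41.6 dB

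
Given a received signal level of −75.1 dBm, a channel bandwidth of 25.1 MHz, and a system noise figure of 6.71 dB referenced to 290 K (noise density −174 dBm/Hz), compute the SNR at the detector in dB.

18.2 dB

Noise floor: N = −174 + 10 log₁₀(B) + NF
10 log₁₀(2.51×10⁷) = 74 dB
N = −174 + 74 + 6.71 = −93.29 dBm
SNR = P_sig − N = −75.1 − (−93.29) = 18.19 dB → 18.2 dB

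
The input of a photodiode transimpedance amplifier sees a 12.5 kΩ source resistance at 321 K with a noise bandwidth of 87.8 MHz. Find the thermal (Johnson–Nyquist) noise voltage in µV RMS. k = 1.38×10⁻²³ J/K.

V_n = √(4kTRB)
4kTRB = 4 × 1.38×10⁻²³ × 321 × 1.25×10⁴ × 8.78×10⁷ = 1.94×10⁻⁸ V²
V_n = √(1.94×10⁻⁸) = 1.39×10⁻⁴ V = 139 µV

139 µV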